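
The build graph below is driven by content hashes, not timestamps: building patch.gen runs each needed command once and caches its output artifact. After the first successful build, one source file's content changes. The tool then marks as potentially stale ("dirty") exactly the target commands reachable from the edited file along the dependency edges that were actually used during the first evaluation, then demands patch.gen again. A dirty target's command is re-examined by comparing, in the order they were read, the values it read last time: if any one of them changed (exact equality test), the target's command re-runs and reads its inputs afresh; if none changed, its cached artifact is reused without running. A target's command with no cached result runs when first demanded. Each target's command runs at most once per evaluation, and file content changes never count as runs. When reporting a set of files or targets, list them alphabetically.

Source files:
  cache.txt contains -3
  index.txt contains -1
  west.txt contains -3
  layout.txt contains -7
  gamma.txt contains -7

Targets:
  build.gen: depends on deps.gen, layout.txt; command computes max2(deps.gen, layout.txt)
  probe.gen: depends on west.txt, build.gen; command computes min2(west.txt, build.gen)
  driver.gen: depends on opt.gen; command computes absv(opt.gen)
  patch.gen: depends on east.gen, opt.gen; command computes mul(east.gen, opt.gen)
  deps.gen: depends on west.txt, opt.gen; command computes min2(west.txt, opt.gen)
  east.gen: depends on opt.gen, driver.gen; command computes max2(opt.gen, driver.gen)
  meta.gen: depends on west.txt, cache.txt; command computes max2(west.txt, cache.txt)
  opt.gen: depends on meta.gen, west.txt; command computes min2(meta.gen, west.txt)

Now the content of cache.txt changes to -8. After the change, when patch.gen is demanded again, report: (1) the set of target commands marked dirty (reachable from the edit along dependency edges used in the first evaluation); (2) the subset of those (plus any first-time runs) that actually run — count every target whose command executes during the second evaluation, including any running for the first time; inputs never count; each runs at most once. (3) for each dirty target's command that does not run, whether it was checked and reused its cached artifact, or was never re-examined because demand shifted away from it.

Initial pass — values computed on the first demand:
  meta.gen = max2(-3, -3) = -3
  opt.gen = min2(-3, -3) = -3
  driver.gen = absv(-3) = 3
  east.gen = max2(-3, 3) = 3
  patch.gen = mul(3, -3) = -9

Second demand — change propagation:
  meta.gen: re-runs because cache.txt -3->-8; new result -3 (unchanged).
  opt.gen: re-examined; everything it read last time is the same (meta.gen unchanged, west.txt unchanged) — cache -3 kept, no run.
  driver.gen: re-examined; everything it read last time is the same (opt.gen unchanged) — cache 3 kept, no run.
  east.gen: re-examined; everything it read last time is the same (opt.gen unchanged, driver.gen unchanged) — cache 3 kept, no run.
  patch.gen: re-examined; everything it read last time is the same (east.gen unchanged, opt.gen unchanged) — cache -9 kept, no run.

The important point: meta.gen recomputes to an identical value, and the output ends up unchanged.

Dirty set: driver.gen, east.gen, meta.gen, opt.gen, patch.gen.
Run set: meta.gen (1 run).
Re-examined without running (cache reused): driver.gen, east.gen, opt.gen, patch.gen.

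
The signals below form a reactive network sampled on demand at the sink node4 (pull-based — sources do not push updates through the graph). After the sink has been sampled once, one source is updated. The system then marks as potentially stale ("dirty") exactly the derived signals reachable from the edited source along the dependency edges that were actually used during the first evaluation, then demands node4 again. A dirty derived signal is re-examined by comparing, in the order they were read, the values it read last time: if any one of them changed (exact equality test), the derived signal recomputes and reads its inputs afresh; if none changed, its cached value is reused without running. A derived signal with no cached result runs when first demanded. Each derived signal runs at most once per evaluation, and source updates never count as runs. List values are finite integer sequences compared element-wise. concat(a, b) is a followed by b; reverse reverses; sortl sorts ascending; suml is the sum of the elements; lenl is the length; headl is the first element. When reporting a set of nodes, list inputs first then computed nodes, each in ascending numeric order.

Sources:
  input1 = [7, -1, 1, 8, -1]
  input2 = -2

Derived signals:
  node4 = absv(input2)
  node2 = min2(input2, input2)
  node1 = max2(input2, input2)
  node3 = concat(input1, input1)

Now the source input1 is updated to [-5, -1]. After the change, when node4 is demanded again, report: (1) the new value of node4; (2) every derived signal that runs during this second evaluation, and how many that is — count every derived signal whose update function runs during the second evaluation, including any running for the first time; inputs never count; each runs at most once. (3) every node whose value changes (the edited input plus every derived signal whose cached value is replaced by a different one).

Initial pass — values computed on the first demand:
  node4 = absv(-2) = 2

Second demand — change propagation:
  no demanded computation ever read input1, so the edit dirties nothing and nothing runs.

The important point: nothing the output needs ever reads input1, so the edit is invisible to it.

node4 now evaluates to 2.
Run set: none (0 run).
Changed values: input1.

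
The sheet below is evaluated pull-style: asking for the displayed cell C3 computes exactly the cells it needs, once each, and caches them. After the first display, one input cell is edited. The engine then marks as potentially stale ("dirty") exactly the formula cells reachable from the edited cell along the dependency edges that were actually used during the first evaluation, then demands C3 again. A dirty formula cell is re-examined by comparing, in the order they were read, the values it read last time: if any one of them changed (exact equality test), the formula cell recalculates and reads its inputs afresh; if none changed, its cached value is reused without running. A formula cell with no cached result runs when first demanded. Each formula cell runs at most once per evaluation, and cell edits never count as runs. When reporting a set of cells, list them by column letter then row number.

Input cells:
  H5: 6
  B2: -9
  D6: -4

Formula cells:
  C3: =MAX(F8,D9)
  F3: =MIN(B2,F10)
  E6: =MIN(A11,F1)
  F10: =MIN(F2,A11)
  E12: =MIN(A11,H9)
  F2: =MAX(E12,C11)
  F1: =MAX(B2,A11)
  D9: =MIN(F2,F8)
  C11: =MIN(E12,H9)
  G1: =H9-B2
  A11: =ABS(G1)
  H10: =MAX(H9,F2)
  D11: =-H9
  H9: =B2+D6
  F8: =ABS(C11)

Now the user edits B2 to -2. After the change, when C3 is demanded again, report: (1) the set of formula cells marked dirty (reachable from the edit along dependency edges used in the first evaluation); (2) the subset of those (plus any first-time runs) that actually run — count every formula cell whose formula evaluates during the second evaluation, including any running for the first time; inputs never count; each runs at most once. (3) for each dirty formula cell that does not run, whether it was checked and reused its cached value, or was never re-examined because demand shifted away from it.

The edit dirties: A11, C3, C11, D9, E12, F2, F8, G1, H9.
8 formula cells run: C3, C11, D9, E12, F2, F8, G1, H9.
Cache hits after checking: A11.
Note where the cutoff bites: A11 is checked, finds nothing changed, and keeps its cache.

First demand of the output computes:
  H9 = -9 + -4 = -13
  G1 = -13 - -9 = -4
  A11 = ABS(-4) = 4
  E12 = MIN(4, -13) = -13
  C11 = MIN(-13, -13) = -13
  F2 = MAX(-13, -13) = -13
  F8 = ABS(-13) = 13
  D9 = MIN(-13, 13) = -13
  C3 = MAX(13, -13) = 13

After the edit, cleaning proceeds:
  H9: a read changed (B2 -9->-2) — executes, giving -6.
  G1: a read changed (H9 -13->-6; B2 -9->-2) — executes, giving -4 — identical to its old value.
  A11: dirty, but its reads are unchanged (G1 unchanged); cached 4 stands.
  E12: a read changed (H9 -13->-6) — executes, giving -6.
  C11: a read changed (E12 -13->-6; H9 -13->-6) — executes, giving -6.
  F2: a read changed (E12 -13->-6; C11 -13->-6) — executes, giving -6.
  F8: a read changed (C11 -13->-6) — executes, giving 6.
  D9: a read changed (F2 -13->-6; F8 13->6) — executes, giving -6.
  C3: a read changed (F8 13->6; D9 -13->-6) — executes, giving 6.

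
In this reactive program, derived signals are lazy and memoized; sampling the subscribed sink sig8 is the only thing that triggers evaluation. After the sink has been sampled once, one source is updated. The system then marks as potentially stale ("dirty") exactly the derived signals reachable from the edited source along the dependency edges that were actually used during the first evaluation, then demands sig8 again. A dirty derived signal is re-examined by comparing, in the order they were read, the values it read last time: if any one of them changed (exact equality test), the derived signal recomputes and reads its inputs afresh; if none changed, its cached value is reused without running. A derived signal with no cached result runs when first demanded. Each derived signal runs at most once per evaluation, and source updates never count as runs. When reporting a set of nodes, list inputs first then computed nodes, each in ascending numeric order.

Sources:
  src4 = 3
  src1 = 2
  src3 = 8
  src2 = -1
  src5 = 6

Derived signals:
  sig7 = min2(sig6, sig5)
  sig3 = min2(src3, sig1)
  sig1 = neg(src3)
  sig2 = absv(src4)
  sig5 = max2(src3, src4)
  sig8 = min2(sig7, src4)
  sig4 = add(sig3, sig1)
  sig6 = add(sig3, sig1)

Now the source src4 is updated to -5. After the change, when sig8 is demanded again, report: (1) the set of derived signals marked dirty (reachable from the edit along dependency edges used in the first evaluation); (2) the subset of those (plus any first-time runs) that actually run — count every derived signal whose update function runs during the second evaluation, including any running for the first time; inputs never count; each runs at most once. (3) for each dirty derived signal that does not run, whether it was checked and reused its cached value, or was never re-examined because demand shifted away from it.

The edit dirties: sig5, sig7, sig8.
2 derived signals run: sig5, sig8.
Cache hits after checking: sig7.
Note where the cutoff bites: sig7 is checked, finds nothing changed, and keeps its cache.

First demand of the output computes:
  sig1 = neg(8) = -8
  sig3 = min2(8, -8) = -8
  sig5 = max2(8, 3) = 8
  sig6 = add(-8, -8) = -16
  sig7 = min2(-16, 8) = -16
  sig8 = min2(-16, 3) = -16

After the edit, cleaning proceeds:
  sig5: a read changed (src4 3->-5) — executes, giving 8 — identical to its old value.
  sig7: dirty, but its reads are unchanged (sig6 unchanged, sig5 unchanged); cached -16 stands.
  sig8: a read changed (src4 3->-5) — executes, giving -16 — identical to its old value.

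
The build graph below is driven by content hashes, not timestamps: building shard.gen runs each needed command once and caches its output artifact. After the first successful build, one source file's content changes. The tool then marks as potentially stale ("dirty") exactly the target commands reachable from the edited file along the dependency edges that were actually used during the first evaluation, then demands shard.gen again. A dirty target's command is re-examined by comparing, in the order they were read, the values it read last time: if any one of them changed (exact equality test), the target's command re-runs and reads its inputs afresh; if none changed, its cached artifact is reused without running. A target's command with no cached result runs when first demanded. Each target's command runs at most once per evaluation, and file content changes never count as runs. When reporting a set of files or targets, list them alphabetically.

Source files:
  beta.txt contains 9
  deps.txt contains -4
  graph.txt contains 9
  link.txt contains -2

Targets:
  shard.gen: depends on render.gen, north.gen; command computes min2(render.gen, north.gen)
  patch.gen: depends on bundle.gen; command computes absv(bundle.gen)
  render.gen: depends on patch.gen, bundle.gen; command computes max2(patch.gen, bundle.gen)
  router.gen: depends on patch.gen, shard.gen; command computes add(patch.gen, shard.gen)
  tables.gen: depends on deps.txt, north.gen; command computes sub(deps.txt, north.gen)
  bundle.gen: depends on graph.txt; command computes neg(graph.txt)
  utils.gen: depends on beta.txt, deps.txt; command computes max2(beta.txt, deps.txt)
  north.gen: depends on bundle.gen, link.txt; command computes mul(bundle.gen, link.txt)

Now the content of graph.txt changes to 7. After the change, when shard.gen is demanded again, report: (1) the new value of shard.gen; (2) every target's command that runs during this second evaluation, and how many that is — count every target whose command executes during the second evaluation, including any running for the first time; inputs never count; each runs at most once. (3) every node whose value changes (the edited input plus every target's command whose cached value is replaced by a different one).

shard.gen now evaluates to 7.
Run set: bundle.gen, north.gen, patch.gen, render.gen, shard.gen (5 run).
Changed values: bundle.gen, graph.txt, north.gen, patch.gen, render.gen, shard.gen.

Initial pass — values computed on the first demand:
  bundle.gen = neg(9) = -9
  north.gen = mul(-9, -2) = 18
  patch.gen = absv(-9) = 9
  render.gen = max2(9, -9) = 9
  shard.gen = min2(9, 18) = 9

Second demand — change propagation:
  bundle.gen: re-runs because graph.txt 9->7; new result -7.
  north.gen: re-runs because bundle.gen -9->-7; new result 14.
  patch.gen: re-runs because bundle.gen -9->-7; new result 7.
  render.gen: re-runs because patch.gen 9->7; bundle.gen -9->-7; new result 7.
  shard.gen: re-runs because render.gen 9->7; north.gen 18->14; new result 7.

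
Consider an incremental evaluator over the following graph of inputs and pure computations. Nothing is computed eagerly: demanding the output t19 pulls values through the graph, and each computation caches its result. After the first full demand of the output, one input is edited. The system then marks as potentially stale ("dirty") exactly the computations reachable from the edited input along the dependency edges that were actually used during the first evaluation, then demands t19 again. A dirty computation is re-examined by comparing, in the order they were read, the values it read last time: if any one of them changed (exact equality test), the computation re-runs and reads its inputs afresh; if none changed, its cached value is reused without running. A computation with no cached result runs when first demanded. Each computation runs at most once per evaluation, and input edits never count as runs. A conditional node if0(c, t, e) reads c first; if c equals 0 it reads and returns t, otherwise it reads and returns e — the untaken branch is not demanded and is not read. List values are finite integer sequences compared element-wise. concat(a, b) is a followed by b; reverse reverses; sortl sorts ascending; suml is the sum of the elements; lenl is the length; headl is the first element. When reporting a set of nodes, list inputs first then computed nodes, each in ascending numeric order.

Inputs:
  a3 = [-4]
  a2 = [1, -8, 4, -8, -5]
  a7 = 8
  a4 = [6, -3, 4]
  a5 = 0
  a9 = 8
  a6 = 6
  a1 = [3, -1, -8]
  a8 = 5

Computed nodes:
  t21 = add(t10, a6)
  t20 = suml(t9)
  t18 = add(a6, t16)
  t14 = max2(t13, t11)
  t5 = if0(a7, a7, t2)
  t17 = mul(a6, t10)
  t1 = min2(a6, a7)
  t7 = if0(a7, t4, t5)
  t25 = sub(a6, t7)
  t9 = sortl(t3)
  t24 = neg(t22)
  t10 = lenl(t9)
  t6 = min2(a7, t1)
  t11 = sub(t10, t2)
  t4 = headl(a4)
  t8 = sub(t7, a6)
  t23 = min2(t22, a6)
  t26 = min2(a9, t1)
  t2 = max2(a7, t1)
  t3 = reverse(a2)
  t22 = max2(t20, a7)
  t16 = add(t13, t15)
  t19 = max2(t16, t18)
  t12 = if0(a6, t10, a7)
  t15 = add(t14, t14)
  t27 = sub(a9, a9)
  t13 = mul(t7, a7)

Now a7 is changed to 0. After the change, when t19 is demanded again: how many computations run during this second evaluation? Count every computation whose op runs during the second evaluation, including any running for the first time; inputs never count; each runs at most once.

Initial pass — values computed on the first demand:
  t1 = min2(6, 8) = 6
  t2 = max2(8, 6) = 8
  t3 = reverse([1, -8, 4, -8, -5]) = [-5, -8, 4, -8, 1]
  t5 = if0(a7=8 -> else branch t2) = 8
  t7 = if0(a7=8 -> else branch t5) = 8
  t9 = sortl([-5, -8, 4, -8, 1]) = [-8, -8, -5, 1, 4]
  t10 = lenl([-8, -8, -5, 1, 4]) = 5
  t11 = sub(5, 8) = -3
  t13 = mul(8, 8) = 64
  t14 = max2(64, -3) = 64
  t15 = add(64, 64) = 128
  t16 = add(64, 128) = 192
  t18 = add(6, 192) = 198
  t19 = max2(192, 198) = 198

Second demand — change propagation:
  t1: re-runs because a7 8->0; new result 0.
  t2: re-runs because a7 8->0; t1 6->0; new result 0.
  t4: newly demanded (no cache) — executes and yields 6.
  t5: dirty yet unreached — the second evaluation never asks for it.
  t7: re-runs because a7 8->0; new result 6.
  t11: re-runs because t2 8->0; new result 5.
  t13: re-runs because t7 8->6; a7 8->0; new result 0.
  t14: re-runs because t13 64->0; t11 -3->5; new result 5.
  t15: re-runs because t14 64->5; t14 64->5; new result 10.
  t16: re-runs because t13 64->0; t15 128->10; new result 10.
  t18: re-runs because t16 192->10; new result 16.
  t19: re-runs because t16 192->10; t18 198->16; new result 16.

The important point: the flipped condition redirects demand; t5 is left stale, never re-checked.

Run set: t1, t2, t4, t7, t11, t13, t14, t15, t16, t18, t19 (11 run).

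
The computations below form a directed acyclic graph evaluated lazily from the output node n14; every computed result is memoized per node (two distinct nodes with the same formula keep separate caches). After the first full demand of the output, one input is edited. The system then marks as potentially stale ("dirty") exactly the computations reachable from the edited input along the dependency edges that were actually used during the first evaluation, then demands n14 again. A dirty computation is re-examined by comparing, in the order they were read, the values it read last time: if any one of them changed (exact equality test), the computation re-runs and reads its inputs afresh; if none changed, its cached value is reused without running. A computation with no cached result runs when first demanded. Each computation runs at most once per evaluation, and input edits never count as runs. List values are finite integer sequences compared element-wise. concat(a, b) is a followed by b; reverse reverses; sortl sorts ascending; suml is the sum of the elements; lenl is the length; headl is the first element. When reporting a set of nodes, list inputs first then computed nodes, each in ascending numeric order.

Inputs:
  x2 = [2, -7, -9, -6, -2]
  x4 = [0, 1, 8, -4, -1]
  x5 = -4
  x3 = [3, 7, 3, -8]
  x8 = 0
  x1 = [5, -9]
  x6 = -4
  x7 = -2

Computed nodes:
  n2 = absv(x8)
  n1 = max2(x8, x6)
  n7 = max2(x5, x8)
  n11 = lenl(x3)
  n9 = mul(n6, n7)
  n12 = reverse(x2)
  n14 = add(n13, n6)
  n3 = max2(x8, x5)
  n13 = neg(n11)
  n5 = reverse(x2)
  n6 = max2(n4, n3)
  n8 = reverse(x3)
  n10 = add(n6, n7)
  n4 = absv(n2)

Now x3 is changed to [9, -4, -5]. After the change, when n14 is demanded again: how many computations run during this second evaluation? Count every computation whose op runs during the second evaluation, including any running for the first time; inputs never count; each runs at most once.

First demand of the output computes:
  n2 = absv(0) = 0
  n3 = max2(0, -4) = 0
  n4 = absv(0) = 0
  n6 = max2(0, 0) = 0
  n11 = lenl([3, 7, 3, -8]) = 4
  n13 = neg(4) = -4
  n14 = add(-4, 0) = -4

After the edit, cleaning proceeds:
  n11: a read changed (x3 [3, 7, 3, -8]->[9, -4, -5]) — executes, giving 3.
  n13: a read changed (n11 4->3) — executes, giving -3.
  n14: a read changed (n13 -4->-3) — executes, giving -3.

3 computations run: n11, n13, n14.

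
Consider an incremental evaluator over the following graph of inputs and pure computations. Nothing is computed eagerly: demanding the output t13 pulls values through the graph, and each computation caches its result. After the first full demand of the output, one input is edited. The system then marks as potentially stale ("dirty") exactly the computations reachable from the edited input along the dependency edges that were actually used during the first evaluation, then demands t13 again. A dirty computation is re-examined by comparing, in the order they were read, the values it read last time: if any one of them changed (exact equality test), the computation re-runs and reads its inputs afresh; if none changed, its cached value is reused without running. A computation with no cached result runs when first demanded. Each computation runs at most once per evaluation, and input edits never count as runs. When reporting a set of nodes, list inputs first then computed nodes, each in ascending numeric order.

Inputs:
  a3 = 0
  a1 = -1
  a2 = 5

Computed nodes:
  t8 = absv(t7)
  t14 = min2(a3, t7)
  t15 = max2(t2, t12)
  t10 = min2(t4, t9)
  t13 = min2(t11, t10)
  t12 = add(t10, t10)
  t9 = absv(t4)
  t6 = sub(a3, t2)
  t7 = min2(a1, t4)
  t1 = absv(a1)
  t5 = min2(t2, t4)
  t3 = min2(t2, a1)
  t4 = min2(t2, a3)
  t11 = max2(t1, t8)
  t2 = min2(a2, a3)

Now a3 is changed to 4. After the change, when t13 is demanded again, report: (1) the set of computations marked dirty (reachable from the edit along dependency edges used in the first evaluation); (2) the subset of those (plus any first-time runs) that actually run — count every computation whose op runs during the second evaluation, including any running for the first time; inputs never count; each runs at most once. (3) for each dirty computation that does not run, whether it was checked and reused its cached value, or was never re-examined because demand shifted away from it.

Dirty set: t2, t4, t7, t8, t9, t10, t11, t13.
Run set: t2, t4, t7, t9, t10, t13 (6 run).
Re-examined without running (cache reused): t8, t11.
The important point: at t8 every value read last time is unchanged, so the dirty flag clears without a run.

Initial pass — values computed on the first demand:
  t1 = absv(-1) = 1
  t2 = min2(5, 0) = 0
  t4 = min2(0, 0) = 0
  t7 = min2(-1, 0) = -1
  t8 = absv(-1) = 1
  t9 = absv(0) = 0
  t10 = min2(0, 0) = 0
  t11 = max2(1, 1) = 1
  t13 = min2(1, 0) = 0

Second demand — change propagation:
  t2: re-runs because a3 0->4; new result 4.
  t4: re-runs because t2 0->4; a3 0->4; new result 4.
  t7: re-runs because t4 0->4; new result -1 (unchanged).
  t8: re-examined; everything it read last time is the same (t7 unchanged) — cache 1 kept, no run.
  t9: re-runs because t4 0->4; new result 4.
  t10: re-runs because t4 0->4; t9 0->4; new result 4.
  t11: re-examined; everything it read last time is the same (t1 unchanged, t8 unchanged) — cache 1 kept, no run.
  t13: re-runs because t10 0->4; new result 1.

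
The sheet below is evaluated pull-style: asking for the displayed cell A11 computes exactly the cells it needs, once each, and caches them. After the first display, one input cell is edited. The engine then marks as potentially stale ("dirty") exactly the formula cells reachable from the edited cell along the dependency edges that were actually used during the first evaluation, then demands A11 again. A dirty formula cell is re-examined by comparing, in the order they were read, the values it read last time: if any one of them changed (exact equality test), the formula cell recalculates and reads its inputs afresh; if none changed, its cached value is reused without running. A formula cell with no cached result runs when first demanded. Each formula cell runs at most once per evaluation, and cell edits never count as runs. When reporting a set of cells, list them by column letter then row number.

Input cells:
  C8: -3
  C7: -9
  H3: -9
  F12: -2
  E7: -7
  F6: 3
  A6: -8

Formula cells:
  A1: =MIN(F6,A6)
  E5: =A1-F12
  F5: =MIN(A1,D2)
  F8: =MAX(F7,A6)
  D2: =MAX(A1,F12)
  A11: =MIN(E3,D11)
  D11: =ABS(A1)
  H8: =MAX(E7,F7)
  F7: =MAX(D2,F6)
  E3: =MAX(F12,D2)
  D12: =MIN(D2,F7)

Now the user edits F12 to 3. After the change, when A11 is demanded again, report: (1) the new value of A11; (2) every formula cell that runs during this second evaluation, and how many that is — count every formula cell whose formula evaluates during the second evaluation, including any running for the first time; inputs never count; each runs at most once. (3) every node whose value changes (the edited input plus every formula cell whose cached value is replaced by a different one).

First demand of the output computes:
  A1 = MIN(3, -8) = -8
  D2 = MAX(-8, -2) = -2
  D11 = ABS(-8) = 8
  E3 = MAX(-2, -2) = -2
  A11 = MIN(-2, 8) = -2

After the edit, cleaning proceeds:
  D2: a read changed (F12 -2->3) — executes, giving 3.
  E3: a read changed (F12 -2->3; D2 -2->3) — executes, giving 3.
  A11: a read changed (E3 -2->3) — executes, giving 3.

Demanding A11 again yields 3.
3 formula cells run: A11, D2, E3.
The nodes whose values change: A11, D2, E3, F12.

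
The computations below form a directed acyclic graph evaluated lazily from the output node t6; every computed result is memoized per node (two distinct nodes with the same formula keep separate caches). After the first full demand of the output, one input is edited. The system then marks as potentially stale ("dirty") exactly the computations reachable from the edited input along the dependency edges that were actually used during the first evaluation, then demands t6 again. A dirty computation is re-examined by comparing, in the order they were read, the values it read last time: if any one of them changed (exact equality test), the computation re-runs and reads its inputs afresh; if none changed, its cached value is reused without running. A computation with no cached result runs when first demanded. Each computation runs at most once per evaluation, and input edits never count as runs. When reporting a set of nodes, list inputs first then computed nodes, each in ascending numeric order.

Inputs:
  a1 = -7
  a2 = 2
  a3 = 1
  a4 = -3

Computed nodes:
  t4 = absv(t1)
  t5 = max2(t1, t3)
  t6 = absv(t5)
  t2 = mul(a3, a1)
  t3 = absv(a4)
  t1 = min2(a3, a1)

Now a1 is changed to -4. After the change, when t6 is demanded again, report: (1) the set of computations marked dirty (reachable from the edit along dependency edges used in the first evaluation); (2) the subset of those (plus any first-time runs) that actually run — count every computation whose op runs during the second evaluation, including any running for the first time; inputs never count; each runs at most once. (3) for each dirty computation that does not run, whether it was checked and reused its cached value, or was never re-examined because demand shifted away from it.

The edit dirties: t1, t5, t6.
2 computations run: t1, t5.
Cache hits after checking: t6.
Note the absorption at t5: it re-runs yet its value is the same, leaving the output's value untouched.

First demand of the output computes:
  t1 = min2(1, -7) = -7
  t3 = absv(-3) = 3
  t5 = max2(-7, 3) = 3
  t6 = absv(3) = 3

After the edit, cleaning proceeds:
  t1: a read changed (a1 -7->-4) — executes, giving -4.
  t5: a read changed (t1 -7->-4) — executes, giving 3 — identical to its old value.
  t6: dirty, but its reads are unchanged (t5 unchanged); cached 3 stands.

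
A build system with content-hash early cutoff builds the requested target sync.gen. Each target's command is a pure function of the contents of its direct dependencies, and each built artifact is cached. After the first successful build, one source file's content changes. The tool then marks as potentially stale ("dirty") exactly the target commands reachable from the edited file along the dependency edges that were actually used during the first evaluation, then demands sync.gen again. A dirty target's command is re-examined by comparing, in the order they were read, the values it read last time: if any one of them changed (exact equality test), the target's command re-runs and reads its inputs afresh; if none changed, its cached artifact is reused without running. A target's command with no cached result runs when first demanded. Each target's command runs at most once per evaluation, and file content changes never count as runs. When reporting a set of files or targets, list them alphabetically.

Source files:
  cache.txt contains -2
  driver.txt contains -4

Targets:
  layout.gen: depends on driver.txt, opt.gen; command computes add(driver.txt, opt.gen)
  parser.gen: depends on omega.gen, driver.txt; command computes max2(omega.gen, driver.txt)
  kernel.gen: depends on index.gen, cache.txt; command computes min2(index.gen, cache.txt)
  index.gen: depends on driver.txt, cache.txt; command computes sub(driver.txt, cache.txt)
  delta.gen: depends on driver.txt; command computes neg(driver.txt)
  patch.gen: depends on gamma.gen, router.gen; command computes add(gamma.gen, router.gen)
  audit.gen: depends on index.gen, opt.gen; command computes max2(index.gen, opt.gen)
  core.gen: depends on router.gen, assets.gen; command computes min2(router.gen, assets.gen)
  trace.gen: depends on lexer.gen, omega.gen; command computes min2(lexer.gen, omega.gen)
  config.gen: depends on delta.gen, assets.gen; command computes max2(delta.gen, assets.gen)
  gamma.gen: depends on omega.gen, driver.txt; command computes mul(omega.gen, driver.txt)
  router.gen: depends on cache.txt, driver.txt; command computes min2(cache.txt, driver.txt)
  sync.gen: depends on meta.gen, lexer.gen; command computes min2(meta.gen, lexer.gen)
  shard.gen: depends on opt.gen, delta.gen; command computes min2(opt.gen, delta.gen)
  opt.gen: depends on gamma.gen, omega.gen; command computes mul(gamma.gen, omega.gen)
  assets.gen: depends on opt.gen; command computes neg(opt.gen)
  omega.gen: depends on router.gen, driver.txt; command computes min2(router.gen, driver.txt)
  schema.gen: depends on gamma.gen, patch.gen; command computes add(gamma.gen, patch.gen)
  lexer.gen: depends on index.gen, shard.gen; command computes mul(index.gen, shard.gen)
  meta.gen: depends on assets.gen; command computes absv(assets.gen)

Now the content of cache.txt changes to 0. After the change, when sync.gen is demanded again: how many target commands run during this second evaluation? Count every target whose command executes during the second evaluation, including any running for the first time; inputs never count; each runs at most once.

Target commands that run: index.gen, lexer.gen, router.gen, sync.gen — 4 in total.
Key observation: the cutoff stops propagation at omega.gen — its inputs' values are unchanged, so it reuses its cache.

First evaluation (everything demanded from the output):
  delta.gen = neg(-4) = 4
  index.gen = sub(-4, -2) = -2
  router.gen = min2(-2, -4) = -4
  omega.gen = min2(-4, -4) = -4
  gamma.gen = mul(-4, -4) = 16
  opt.gen = mul(16, -4) = -64
  assets.gen = neg(-64) = 64
  meta.gen = absv(64) = 64
  shard.gen = min2(-64, 4) = -64
  lexer.gen = mul(-2, -64) = 128
  sync.gen = min2(64, 128) = 64

Propagation after the edit:
  index.gen: runs — cache.txt -2->0; result -4.
  router.gen: runs — cache.txt -2->0; result -4 (same value as before).
  omega.gen: checked — values it read are unchanged (router.gen unchanged, driver.txt unchanged); reused cached -4 without running.
  gamma.gen: checked — values it read are unchanged (omega.gen unchanged, driver.txt unchanged); reused cached 16 without running.
  opt.gen: checked — values it read are unchanged (gamma.gen unchanged, omega.gen unchanged); reused cached -64 without running.
  assets.gen: checked — values it read are unchanged (opt.gen unchanged); reused cached 64 without running.
  meta.gen: checked — values it read are unchanged (assets.gen unchanged); reused cached 64 without running.
  shard.gen: checked — values it read are unchanged (opt.gen unchanged, delta.gen unchanged); reused cached -64 without running.
  lexer.gen: runs — index.gen -2->-4; result 256.
  sync.gen: runs — lexer.gen 128->256; result 64 (same value as before).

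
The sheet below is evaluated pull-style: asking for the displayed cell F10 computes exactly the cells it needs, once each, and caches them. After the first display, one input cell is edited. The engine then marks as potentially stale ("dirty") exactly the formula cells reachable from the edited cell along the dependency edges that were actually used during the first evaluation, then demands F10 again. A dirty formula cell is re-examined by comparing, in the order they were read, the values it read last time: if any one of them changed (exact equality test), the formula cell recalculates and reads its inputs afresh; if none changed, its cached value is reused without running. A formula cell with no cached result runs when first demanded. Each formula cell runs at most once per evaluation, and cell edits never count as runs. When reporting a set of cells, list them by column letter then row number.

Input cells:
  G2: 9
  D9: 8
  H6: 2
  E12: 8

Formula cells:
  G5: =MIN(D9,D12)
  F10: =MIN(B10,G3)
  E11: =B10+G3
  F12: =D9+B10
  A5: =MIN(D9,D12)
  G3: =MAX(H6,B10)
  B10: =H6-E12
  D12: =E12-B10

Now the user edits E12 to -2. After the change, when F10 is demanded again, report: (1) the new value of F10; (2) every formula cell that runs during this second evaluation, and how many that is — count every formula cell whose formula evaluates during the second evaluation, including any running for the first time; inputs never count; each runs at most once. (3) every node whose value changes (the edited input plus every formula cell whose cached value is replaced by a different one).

Demanding F10 again yields 4.
3 formula cells run: B10, F10, G3.
The nodes whose values change: B10, E12, F10, G3.

First demand of the output computes:
  B10 = 2 - 8 = -6
  G3 = MAX(2, -6) = 2
  F10 = MIN(-6, 2) = -6

After the edit, cleaning proceeds:
  B10: a read changed (E12 8->-2) — executes, giving 4.
  G3: a read changed (B10 -6->4) — executes, giving 4.
  F10: a read changed (B10 -6->4; G3 2->4) — executes, giving 4.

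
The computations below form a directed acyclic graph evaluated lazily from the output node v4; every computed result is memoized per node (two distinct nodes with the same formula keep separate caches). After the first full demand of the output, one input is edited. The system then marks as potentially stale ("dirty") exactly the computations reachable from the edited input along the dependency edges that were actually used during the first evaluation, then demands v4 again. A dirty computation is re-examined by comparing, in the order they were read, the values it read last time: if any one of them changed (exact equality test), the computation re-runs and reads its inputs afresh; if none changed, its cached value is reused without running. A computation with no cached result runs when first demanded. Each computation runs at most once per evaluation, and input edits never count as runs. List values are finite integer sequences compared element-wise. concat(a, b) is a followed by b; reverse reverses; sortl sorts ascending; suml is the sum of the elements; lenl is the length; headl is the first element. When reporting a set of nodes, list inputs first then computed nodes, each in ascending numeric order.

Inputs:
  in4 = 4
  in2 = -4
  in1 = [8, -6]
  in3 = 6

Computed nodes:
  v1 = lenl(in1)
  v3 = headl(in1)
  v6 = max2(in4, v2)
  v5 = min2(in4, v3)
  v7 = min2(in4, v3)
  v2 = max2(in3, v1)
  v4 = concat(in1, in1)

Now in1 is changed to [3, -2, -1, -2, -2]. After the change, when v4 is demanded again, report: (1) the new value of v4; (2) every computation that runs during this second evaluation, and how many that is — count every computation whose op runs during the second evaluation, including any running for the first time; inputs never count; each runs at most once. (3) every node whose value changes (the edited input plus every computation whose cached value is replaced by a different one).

First demand of the output computes:
  v4 = concat([8, -6], [8, -6]) = [8, -6, 8, -6]

After the edit, cleaning proceeds:
  v4: a read changed (in1 [8, -6]->[3, -2, -1, -2, -2]; in1 [8, -6]->[3, -2, -1, -2, -2]) — executes, giving [3, -2, -1, -2, -2, 3, -2, -1, -2, -2].

Demanding v4 again yields [3, -2, -1, -2, -2, 3, -2, -1, -2, -2].
1 computations run: v4.
The nodes whose values change: in1, v4.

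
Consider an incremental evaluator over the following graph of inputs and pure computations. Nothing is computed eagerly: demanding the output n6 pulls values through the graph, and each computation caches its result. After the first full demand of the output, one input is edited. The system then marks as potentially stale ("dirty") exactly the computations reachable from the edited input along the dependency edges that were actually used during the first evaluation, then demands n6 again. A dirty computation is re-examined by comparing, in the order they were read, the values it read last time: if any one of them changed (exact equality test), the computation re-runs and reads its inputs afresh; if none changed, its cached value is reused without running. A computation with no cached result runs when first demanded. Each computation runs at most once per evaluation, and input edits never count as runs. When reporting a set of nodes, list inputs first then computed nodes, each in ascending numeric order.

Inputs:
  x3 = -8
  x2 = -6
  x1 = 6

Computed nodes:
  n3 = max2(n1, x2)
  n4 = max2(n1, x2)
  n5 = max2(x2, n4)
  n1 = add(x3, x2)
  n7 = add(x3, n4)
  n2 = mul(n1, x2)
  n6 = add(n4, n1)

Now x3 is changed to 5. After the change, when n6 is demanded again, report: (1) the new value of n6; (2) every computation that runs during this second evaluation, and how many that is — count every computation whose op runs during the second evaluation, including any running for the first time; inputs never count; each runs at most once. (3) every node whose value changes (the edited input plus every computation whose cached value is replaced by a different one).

Initial pass — values computed on the first demand:
  n1 = add(-8, -6) = -14
  n4 = max2(-14, -6) = -6
  n6 = add(-6, -14) = -20

Second demand — change propagation:
  n1: re-runs because x3 -8->5; new result -1.
  n4: re-runs because n1 -14->-1; new result -1.
  n6: re-runs because n4 -6->-1; n1 -14->-1; new result -2.

n6 now evaluates to -2.
Run set: n1, n4, n6 (3 run).
Changed values: x3, n1, n4, n6.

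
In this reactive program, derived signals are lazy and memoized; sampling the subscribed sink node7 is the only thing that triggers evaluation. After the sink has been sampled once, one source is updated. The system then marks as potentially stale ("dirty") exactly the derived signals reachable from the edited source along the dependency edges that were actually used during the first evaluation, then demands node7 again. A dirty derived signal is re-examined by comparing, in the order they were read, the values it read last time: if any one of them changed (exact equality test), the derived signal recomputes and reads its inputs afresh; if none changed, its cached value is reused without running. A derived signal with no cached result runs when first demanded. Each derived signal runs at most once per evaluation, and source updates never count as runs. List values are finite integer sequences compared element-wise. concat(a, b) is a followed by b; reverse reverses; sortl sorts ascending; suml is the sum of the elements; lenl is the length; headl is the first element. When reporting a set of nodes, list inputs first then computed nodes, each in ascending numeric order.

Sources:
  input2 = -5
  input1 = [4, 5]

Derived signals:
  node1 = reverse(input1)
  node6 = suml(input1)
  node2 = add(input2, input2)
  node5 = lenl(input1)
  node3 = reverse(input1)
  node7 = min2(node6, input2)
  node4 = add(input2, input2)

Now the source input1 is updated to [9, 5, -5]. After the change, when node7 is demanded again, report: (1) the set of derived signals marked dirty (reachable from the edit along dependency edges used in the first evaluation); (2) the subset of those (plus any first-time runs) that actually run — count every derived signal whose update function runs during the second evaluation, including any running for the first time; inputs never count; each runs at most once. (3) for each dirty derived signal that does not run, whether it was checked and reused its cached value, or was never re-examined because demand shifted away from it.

The edit dirties: node6, node7.
1 derived signals run: node6.
Cache hits after checking: node7.
Note the absorption at node6: it re-runs yet its value is the same, leaving the output's value untouched.

First demand of the output computes:
  node6 = suml([4, 5]) = 9
  node7 = min2(9, -5) = -5

After the edit, cleaning proceeds:
  node6: a read changed (input1 [4, 5]->[9, 5, -5]) — executes, giving 9 — identical to its old value.
  node7: dirty, but its reads are unchanged (node6 unchanged, input2 unchanged); cached -5 stands.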